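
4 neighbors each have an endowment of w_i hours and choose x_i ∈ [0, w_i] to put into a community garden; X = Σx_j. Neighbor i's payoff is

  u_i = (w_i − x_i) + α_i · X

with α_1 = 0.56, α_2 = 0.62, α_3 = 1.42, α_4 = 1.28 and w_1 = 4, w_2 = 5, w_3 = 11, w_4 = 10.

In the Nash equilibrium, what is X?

21

∂u_i/∂x_i = α_i − 1, so neighbor i contributes w_i if α_i > 1, else 0.
α_i > 1 for i ∈ {3, 4}; NE contributions (0, 0, 11, 10), X = 21.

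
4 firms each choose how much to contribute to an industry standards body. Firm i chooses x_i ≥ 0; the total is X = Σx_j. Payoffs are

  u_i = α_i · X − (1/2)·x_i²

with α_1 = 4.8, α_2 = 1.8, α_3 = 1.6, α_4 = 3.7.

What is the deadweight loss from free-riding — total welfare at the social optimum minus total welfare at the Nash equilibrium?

162.875

Firm i's FOC: ∂u_i/∂x_i = α_i − x_i = 0, so x_i* = α_i.
NE contributions = (4.8, 1.8, 1.6, 3.7); X = 11.9.
W^NE = (Σα)·X − ½Σα_i² = 11.9² − ½·42.53 = 120.345.
Planner sets x_i = Σα_j = 11.9 for every i, so X^SO = 4·11.9 = 47.6.
W^SO = (Σα)·X^SO − ½·4·(Σα)² = (4/2)·11.9² = 283.22.
Deadweight loss = W^SO − W^NE = 162.875.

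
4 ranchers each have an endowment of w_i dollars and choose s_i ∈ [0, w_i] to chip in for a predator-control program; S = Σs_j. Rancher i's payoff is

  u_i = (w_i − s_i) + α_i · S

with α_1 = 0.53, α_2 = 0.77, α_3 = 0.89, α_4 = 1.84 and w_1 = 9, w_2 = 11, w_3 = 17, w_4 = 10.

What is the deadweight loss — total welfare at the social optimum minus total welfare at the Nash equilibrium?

∂u_i/∂s_i = α_i − 1, so rancher i contributes w_i if α_i > 1, else 0.
α_i > 1 for i ∈ {4}; NE contributions (0, 0, 0, 10), S = 10.
W^NE = Σw_i − S^NE + (Σα_i)·S^NE = 47 + 3.03·10 = 77.3.
Planner: ∂(Σu_j)/∂s_i = Σα_j − 1 = 3.03 > 0, so everyone contributes w_i; S^SO = 47, W^SO = 47 + 3.03·47 = 189.41.
Deadweight loss = 112.11.

112.11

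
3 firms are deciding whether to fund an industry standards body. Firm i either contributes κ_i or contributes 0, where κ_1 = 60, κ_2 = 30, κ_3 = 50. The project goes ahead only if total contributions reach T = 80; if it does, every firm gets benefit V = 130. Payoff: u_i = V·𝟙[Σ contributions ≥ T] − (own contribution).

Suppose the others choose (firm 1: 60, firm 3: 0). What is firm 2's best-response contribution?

Others' total = 60. Contributing 30 brings total to 90 ≥ 80: gain V − κ_2 = 100.
Best response: 30.

30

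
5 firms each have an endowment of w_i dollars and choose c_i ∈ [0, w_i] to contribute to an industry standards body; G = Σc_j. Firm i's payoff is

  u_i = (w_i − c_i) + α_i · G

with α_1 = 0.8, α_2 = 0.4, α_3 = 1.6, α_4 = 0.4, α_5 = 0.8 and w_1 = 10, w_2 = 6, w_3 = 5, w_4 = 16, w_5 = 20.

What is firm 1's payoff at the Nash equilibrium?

∂u_i/∂c_i = α_i − 1, so firm i contributes w_i if α_i > 1, else 0.
α_i > 1 for i ∈ {3}; NE contributions (0, 0, 5, 0, 0), G = 5.
u_1 = (10 − 0) + 0.8·5 = 14.

14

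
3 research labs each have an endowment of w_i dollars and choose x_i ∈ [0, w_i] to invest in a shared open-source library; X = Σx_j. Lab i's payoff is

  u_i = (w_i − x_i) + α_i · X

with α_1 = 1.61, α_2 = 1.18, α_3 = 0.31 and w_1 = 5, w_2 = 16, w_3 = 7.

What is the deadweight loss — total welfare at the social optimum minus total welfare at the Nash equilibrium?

∂u_i/∂x_i = α_i − 1, so lab i contributes w_i if α_i > 1, else 0.
α_i > 1 for i ∈ {1, 2}; NE contributions (5, 16, 0), X = 21.
W^NE = Σw_i − X^NE + (Σα_i)·X^NE = 28 + 2.1·21 = 72.1.
Planner: ∂(Σu_j)/∂x_i = Σα_j − 1 = 2.1 > 0, so everyone contributes w_i; X^SO = 28, W^SO = 28 + 2.1·28 = 86.8.
Deadweight loss = 14.7.

14.7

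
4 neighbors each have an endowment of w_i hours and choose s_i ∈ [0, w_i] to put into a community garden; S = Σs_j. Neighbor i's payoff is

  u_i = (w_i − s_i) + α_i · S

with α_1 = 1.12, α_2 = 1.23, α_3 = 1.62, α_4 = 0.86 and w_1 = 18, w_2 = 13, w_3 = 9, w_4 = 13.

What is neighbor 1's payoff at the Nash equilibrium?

44.8

∂u_i/∂s_i = α_i − 1, so neighbor i contributes w_i if α_i > 1, else 0.
α_i > 1 for i ∈ {1, 2, 3}; NE contributions (18, 13, 9, 0), S = 40.
u_1 = (18 − 18) + 1.12·40 = 44.8.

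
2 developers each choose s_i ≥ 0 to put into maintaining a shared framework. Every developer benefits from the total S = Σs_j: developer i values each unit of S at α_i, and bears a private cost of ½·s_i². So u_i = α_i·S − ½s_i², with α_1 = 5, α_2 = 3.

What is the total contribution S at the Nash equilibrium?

8

Developer i's FOC: ∂u_i/∂s_i = α_i − s_i = 0, so s_i* = α_i.
NE contributions = (5, 3); S = 8.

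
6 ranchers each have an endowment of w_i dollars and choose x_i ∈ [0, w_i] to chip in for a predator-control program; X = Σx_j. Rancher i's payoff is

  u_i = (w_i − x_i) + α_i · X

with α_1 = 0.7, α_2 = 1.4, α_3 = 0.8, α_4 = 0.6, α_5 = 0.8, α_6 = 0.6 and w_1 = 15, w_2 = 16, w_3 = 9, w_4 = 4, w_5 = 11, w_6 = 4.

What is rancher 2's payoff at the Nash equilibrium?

22.4

∂u_i/∂x_i = α_i − 1, so rancher i contributes w_i if α_i > 1, else 0.
α_i > 1 for i ∈ {2}; NE contributions (0, 16, 0, 0, 0, 0), X = 16.
u_2 = (16 − 16) + 1.4·16 = 22.4.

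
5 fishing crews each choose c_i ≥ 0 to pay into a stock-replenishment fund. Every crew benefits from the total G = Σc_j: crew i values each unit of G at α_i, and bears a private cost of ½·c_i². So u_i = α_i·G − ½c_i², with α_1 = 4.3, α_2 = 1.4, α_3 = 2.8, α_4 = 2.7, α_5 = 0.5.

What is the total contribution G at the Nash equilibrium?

Crew i's FOC: ∂u_i/∂c_i = α_i − c_i = 0, so c_i* = α_i.
NE contributions = (4.3, 1.4, 2.8, 2.7, 0.5); G = 11.7.

11.7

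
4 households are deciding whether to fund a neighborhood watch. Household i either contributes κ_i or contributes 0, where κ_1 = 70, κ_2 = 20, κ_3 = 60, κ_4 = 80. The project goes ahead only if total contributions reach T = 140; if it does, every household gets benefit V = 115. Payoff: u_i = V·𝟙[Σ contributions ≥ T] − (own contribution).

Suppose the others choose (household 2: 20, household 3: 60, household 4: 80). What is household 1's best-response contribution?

0

Others' total = 160 ≥ 140; contributing adds cost 70 for no extra benefit.
Best response: 0.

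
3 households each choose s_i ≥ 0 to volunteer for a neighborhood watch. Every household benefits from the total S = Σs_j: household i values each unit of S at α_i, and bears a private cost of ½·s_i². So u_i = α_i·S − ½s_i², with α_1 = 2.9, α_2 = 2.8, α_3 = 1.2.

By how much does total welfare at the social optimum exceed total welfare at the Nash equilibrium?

32.65

Household i's FOC: ∂u_i/∂s_i = α_i − s_i = 0, so s_i* = α_i.
NE contributions = (2.9, 2.8, 1.2); S = 6.9.
W^NE = (Σα)·S − ½Σα_i² = 6.9² − ½·17.69 = 38.765.
Planner sets s_i = Σα_j = 6.9 for every i, so S^SO = 3·6.9 = 20.7.
W^SO = (Σα)·S^SO − ½·3·(Σα)² = (3/2)·6.9² = 71.415.
Deadweight loss = W^SO − W^NE = 32.65.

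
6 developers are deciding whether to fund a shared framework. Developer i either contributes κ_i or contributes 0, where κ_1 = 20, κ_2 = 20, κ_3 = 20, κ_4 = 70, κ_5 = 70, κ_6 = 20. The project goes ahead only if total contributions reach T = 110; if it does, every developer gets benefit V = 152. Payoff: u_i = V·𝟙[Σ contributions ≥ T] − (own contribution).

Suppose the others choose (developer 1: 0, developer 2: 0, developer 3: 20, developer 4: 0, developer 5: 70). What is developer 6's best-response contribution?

20

Others' total = 90. Contributing 20 brings total to 110 ≥ 110: gain V − κ_6 = 132.
Best response: 20.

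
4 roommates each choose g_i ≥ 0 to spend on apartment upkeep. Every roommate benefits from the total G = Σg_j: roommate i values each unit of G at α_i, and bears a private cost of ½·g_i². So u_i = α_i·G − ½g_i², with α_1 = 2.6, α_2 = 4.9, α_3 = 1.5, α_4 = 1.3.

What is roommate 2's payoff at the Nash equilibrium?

38.465

Roommate i's FOC: ∂u_i/∂g_i = α_i − g_i = 0, so g_i* = α_i.
NE contributions = (2.6, 4.9, 1.5, 1.3); G = 10.3.
u_2 = α_2·G − ½·(g_2)² = 4.9·10.3 − ½·4.9² = 38.465.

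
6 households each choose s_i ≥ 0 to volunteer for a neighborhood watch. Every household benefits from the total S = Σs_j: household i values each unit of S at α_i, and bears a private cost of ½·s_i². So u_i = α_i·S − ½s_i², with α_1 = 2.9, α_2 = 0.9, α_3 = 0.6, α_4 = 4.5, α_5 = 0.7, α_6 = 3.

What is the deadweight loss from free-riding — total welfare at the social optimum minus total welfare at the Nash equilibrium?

337.18

Household i's FOC: ∂u_i/∂s_i = α_i − s_i = 0, so s_i* = α_i.
NE contributions = (2.9, 0.9, 0.6, 4.5, 0.7, 3); S = 12.6.
W^NE = (Σα)·S − ½Σα_i² = 12.6² − ½·39.32 = 139.1.
Planner sets s_i = Σα_j = 12.6 for every i, so S^SO = 6·12.6 = 75.6.
W^SO = (Σα)·S^SO − ½·6·(Σα)² = (6/2)·12.6² = 476.28.
Deadweight loss = W^SO − W^NE = 337.18.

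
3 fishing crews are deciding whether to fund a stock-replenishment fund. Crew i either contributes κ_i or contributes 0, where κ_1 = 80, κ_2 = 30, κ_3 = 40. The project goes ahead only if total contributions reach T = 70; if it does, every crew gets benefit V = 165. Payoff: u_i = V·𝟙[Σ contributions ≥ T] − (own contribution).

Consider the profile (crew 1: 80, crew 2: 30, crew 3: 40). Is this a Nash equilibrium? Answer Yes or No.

Total = 150 ≥ 70: provided.
Crew 1 (pledges 80, payoff 85): dropping to 0 → total 70, payoff 165. Profitable deviation.

No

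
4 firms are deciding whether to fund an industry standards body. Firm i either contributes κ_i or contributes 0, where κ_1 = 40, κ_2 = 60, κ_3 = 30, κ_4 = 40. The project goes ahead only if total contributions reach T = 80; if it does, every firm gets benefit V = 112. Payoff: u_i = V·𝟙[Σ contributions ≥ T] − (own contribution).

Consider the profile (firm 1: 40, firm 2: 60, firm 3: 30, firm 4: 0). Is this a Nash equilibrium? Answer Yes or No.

Total = 130 ≥ 80: provided.
Firm 1 (pledges 40, payoff 72): dropping to 0 → total 90, payoff 112. Profitable deviation.

No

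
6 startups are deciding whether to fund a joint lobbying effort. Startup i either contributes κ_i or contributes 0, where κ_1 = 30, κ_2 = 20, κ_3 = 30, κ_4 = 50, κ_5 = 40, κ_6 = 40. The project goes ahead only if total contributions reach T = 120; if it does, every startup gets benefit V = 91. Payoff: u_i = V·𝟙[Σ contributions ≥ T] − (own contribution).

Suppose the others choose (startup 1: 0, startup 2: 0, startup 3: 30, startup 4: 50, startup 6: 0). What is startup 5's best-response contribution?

Others' total = 80. Contributing 40 brings total to 120 ≥ 120: gain V − κ_5 = 51.
Best response: 40.

40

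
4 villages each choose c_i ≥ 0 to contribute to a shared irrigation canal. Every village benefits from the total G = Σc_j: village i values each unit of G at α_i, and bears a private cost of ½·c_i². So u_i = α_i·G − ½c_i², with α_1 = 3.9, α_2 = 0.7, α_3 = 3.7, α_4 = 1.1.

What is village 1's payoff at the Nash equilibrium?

Village i's FOC: ∂u_i/∂c_i = α_i − c_i = 0, so c_i* = α_i.
NE contributions = (3.9, 0.7, 3.7, 1.1); G = 9.4.
u_1 = α_1·G − ½·(c_1)² = 3.9·9.4 − ½·3.9² = 29.055.

29.055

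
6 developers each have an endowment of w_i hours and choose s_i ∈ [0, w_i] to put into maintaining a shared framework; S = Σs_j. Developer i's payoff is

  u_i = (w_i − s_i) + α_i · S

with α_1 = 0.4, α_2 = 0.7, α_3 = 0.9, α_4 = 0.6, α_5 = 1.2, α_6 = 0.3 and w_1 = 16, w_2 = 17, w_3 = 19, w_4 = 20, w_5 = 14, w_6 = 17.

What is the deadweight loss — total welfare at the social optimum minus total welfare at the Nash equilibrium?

275.9

∂u_i/∂s_i = α_i − 1, so developer i contributes w_i if α_i > 1, else 0.
α_i > 1 for i ∈ {5}; NE contributions (0, 0, 0, 0, 14, 0), S = 14.
W^NE = Σw_i − S^NE + (Σα_i)·S^NE = 103 + 3.1·14 = 146.4.
Planner: ∂(Σu_j)/∂s_i = Σα_j − 1 = 3.1 > 0, so everyone contributes w_i; S^SO = 103, W^SO = 103 + 3.1·103 = 422.3.
Deadweight loss = 275.9.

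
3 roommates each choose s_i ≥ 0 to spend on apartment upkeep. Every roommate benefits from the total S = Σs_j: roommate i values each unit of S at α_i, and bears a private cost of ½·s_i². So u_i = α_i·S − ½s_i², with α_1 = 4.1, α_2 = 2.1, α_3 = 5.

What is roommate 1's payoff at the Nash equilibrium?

37.515

Roommate i's FOC: ∂u_i/∂s_i = α_i − s_i = 0, so s_i* = α_i.
NE contributions = (4.1, 2.1, 5); S = 11.2.
u_1 = α_1·S − ½·(s_1)² = 4.1·11.2 − ½·4.1² = 37.515.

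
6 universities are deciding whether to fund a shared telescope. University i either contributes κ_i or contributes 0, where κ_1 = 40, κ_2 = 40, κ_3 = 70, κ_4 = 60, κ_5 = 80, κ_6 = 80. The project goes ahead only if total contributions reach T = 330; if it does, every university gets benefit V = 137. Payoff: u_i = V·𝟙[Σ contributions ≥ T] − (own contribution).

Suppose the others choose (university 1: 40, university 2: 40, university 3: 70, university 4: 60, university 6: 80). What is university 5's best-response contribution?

Others' total = 290. Contributing 80 brings total to 370 ≥ 330: gain V − κ_5 = 57.
Best response: 80.

80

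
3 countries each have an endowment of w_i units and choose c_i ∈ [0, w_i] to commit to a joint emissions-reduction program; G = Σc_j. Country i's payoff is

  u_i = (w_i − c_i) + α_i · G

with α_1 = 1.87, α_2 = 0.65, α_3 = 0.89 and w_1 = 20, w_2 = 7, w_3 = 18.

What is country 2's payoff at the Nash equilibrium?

20

∂u_i/∂c_i = α_i − 1, so country i contributes w_i if α_i > 1, else 0.
α_i > 1 for i ∈ {1}; NE contributions (20, 0, 0), G = 20.
u_2 = (7 − 0) + 0.65·20 = 20.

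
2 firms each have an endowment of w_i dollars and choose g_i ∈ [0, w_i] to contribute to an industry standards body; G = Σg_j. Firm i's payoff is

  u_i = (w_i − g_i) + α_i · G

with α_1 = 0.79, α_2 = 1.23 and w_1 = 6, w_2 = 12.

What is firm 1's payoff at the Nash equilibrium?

∂u_i/∂g_i = α_i − 1, so firm i contributes w_i if α_i > 1, else 0.
α_i > 1 for i ∈ {2}; NE contributions (0, 12), G = 12.
u_1 = (6 − 0) + 0.79·12 = 15.48.

15.48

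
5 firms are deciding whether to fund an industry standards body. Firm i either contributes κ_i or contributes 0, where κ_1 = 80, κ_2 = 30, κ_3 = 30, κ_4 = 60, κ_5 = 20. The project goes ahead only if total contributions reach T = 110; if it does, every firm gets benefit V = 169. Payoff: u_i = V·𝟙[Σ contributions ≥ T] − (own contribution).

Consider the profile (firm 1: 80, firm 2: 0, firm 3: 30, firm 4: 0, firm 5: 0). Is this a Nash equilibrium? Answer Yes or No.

Yes

Total = 110 ≥ 110: provided.
Firm 1 (pledges 80, payoff 89): dropping to 0 → total 30, payoff 0. No gain.
Firm 2 (pledges 0, payoff 169): pledging 30 → total 140, payoff 139. No gain.
Firm 3 (pledges 30, payoff 139): dropping to 0 → total 80, payoff 0. No gain.
Firm 4 (pledges 0, payoff 169): pledging 60 → total 170, payoff 109. No gain.
Firm 5 (pledges 0, payoff 169): pledging 20 → total 130, payoff 149. No gain.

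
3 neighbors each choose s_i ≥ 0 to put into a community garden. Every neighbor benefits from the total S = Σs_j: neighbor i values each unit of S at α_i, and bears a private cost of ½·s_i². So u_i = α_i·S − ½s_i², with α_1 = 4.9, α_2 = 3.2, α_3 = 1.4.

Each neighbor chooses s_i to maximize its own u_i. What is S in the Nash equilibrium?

Neighbor i's FOC: ∂u_i/∂s_i = α_i − s_i = 0, so s_i* = α_i.
NE contributions = (4.9, 3.2, 1.4); S = 9.5.

9.5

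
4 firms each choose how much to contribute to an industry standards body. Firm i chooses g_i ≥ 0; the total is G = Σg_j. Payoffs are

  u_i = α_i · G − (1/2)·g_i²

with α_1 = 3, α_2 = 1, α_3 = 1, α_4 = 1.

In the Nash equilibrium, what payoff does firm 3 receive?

Firm i's FOC: ∂u_i/∂g_i = α_i − g_i = 0, so g_i* = α_i.
NE contributions = (3, 1, 1, 1); G = 6.
u_3 = α_3·G − ½·(g_3)² = 1·6 − ½·1² = 5.5.

5.5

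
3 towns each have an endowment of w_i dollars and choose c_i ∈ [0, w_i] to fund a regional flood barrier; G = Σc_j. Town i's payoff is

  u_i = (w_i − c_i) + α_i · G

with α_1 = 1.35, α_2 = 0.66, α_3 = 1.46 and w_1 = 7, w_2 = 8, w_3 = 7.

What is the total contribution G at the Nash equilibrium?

∂u_i/∂c_i = α_i − 1, so town i contributes w_i if α_i > 1, else 0.
α_i > 1 for i ∈ {1, 3}; NE contributions (7, 0, 7), G = 14.

14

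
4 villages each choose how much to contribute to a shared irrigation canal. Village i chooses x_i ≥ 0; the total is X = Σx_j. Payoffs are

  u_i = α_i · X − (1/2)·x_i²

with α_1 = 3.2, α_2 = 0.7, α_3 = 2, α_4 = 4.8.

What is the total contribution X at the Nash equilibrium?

Village i's FOC: ∂u_i/∂x_i = α_i − x_i = 0, so x_i* = α_i.
NE contributions = (3.2, 0.7, 2, 4.8); X = 10.7.

10.7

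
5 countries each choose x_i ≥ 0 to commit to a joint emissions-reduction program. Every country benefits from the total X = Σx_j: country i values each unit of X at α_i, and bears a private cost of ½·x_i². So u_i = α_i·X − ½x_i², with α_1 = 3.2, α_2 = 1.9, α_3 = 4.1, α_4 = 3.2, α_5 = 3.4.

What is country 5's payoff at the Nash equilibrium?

47.94

Country i's FOC: ∂u_i/∂x_i = α_i − x_i = 0, so x_i* = α_i.
NE contributions = (3.2, 1.9, 4.1, 3.2, 3.4); X = 15.8.
u_5 = α_5·X − ½·(x_5)² = 3.4·15.8 − ½·3.4² = 47.94.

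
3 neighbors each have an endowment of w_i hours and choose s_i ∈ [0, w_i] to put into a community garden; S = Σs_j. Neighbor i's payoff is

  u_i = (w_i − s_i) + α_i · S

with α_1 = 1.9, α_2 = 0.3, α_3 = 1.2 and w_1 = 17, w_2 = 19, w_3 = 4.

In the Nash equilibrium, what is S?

21

∂u_i/∂s_i = α_i − 1, so neighbor i contributes w_i if α_i > 1, else 0.
α_i > 1 for i ∈ {1, 3}; NE contributions (17, 0, 4), S = 21.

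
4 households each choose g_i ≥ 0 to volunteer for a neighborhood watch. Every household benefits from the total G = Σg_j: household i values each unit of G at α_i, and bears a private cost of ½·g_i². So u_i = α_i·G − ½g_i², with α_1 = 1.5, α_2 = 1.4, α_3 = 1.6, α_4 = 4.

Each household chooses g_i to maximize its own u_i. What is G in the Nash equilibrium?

Household i's FOC: ∂u_i/∂g_i = α_i − g_i = 0, so g_i* = α_i.
NE contributions = (1.5, 1.4, 1.6, 4); G = 8.5.

8.5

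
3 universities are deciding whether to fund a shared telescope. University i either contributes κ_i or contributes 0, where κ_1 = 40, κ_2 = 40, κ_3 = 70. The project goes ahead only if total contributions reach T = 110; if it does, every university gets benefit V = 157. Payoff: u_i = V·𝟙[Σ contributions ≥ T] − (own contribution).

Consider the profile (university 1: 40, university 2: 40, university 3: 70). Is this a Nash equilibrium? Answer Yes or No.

Total = 150 ≥ 110: provided.
University 1 (pledges 40, payoff 117): dropping to 0 → total 110, payoff 157. Profitable deviation.

No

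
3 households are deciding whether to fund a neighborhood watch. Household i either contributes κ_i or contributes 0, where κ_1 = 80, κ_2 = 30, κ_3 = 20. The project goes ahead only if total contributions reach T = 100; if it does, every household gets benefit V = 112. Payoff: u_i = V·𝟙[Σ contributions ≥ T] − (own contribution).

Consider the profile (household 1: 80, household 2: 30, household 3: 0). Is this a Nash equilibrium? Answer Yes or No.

Total = 110 ≥ 100: provided.
Household 1 (pledges 80, payoff 32): dropping to 0 → total 30, payoff 0. No gain.
Household 2 (pledges 30, payoff 82): dropping to 0 → total 80, payoff 0. No gain.
Household 3 (pledges 0, payoff 112): pledging 20 → total 130, payoff 92. No gain.

Yes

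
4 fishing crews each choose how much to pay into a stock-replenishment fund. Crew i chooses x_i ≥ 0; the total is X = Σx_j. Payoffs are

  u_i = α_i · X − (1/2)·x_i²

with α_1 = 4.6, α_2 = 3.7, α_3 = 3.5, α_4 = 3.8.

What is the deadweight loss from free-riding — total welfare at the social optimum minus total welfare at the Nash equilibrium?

Crew i's FOC: ∂u_i/∂x_i = α_i − x_i = 0, so x_i* = α_i.
NE contributions = (4.6, 3.7, 3.5, 3.8); X = 15.6.
W^NE = (Σα)·X − ½Σα_i² = 15.6² − ½·61.54 = 212.59.
Planner sets x_i = Σα_j = 15.6 for every i, so X^SO = 4·15.6 = 62.4.
W^SO = (Σα)·X^SO − ½·4·(Σα)² = (4/2)·15.6² = 486.72.
Deadweight loss = W^SO − W^NE = 274.13.

274.13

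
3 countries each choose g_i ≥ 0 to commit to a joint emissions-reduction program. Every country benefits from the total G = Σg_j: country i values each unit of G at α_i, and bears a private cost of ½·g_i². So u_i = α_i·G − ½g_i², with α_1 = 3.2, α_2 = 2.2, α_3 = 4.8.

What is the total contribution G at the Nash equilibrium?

10.2

Country i's FOC: ∂u_i/∂g_i = α_i − g_i = 0, so g_i* = α_i.
NE contributions = (3.2, 2.2, 4.8); G = 10.2.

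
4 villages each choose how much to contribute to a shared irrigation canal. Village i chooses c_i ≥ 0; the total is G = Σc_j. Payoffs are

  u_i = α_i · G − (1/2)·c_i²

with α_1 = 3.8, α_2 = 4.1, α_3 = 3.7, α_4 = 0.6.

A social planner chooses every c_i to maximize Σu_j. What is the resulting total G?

Planner FOC: ∂(Σu_j)/∂c_i = (Σα_j) − c_i = 0, so c_i^SO = Σα_j = 12.2 for every i; G^SO = 48.8.

48.8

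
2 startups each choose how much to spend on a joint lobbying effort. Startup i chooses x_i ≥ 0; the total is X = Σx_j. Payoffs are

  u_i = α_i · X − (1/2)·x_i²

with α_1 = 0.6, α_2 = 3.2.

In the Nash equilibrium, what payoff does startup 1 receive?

Startup i's FOC: ∂u_i/∂x_i = α_i − x_i = 0, so x_i* = α_i.
NE contributions = (0.6, 3.2); X = 3.8.
u_1 = α_1·X − ½·(x_1)² = 0.6·3.8 − ½·0.6² = 2.1.

2.1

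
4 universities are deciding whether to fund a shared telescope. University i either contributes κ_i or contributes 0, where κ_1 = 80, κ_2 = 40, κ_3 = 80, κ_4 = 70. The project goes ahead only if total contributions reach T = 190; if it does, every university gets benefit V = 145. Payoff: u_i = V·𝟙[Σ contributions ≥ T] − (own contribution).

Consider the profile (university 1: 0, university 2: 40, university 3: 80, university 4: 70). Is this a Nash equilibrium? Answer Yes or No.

Yes

Total = 190 ≥ 190: provided.
University 1 (pledges 0, payoff 145): pledging 80 → total 270, payoff 65. No gain.
University 2 (pledges 40, payoff 105): dropping to 0 → total 150, payoff 0. No gain.
University 3 (pledges 80, payoff 65): dropping to 0 → total 110, payoff 0. No gain.
University 4 (pledges 70, payoff 75): dropping to 0 → total 120, payoff 0. No gain.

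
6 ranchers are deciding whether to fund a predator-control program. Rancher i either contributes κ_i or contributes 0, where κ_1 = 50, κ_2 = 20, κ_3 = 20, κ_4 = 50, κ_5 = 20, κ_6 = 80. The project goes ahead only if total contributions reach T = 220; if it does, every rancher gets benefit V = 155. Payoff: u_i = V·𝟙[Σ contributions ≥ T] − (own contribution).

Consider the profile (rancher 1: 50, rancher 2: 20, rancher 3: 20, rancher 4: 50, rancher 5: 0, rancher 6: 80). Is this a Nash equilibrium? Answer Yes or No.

Yes

Total = 220 ≥ 220: provided.
Rancher 1 (pledges 50, payoff 105): dropping to 0 → total 170, payoff 0. No gain.
Rancher 2 (pledges 20, payoff 135): dropping to 0 → total 200, payoff 0. No gain.
Rancher 3 (pledges 20, payoff 135): dropping to 0 → total 200, payoff 0. No gain.
Rancher 4 (pledges 50, payoff 105): dropping to 0 → total 170, payoff 0. No gain.
Rancher 5 (pledges 0, payoff 155): pledging 20 → total 240, payoff 135. No gain.
Rancher 6 (pledges 80, payoff 75): dropping to 0 → total 140, payoff 0. No gain.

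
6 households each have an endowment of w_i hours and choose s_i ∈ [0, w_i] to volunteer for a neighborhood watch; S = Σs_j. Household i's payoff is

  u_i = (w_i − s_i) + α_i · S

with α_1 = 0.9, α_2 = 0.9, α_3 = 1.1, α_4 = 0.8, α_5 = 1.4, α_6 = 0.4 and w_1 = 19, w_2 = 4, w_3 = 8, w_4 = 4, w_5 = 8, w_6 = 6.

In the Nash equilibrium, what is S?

16

∂u_i/∂s_i = α_i − 1, so household i contributes w_i if α_i > 1, else 0.
α_i > 1 for i ∈ {3, 5}; NE contributions (0, 0, 8, 0, 8, 0), S = 16.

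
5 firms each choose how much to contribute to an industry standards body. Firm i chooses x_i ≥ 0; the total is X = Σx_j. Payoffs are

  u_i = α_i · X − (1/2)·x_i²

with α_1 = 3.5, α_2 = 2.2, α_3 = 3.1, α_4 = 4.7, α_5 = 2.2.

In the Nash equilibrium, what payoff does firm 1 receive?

Firm i's FOC: ∂u_i/∂x_i = α_i − x_i = 0, so x_i* = α_i.
NE contributions = (3.5, 2.2, 3.1, 4.7, 2.2); X = 15.7.
u_1 = α_1·X − ½·(x_1)² = 3.5·15.7 − ½·3.5² = 48.825.

48.825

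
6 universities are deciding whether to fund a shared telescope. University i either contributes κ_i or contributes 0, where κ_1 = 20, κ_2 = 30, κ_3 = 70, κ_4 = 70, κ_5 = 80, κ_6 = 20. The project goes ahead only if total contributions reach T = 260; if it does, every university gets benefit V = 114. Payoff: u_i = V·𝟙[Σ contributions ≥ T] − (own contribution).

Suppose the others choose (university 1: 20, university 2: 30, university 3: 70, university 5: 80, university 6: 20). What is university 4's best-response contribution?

Others' total = 220. Contributing 70 brings total to 290 ≥ 260: gain V − κ_4 = 44.
Best response: 70.

70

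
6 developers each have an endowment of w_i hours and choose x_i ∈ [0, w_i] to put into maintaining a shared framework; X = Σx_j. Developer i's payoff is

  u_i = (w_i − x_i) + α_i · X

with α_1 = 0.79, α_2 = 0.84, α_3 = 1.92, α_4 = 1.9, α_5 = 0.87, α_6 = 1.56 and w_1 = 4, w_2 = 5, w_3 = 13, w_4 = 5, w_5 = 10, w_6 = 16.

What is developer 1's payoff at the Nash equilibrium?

30.86

∂u_i/∂x_i = α_i − 1, so developer i contributes w_i if α_i > 1, else 0.
α_i > 1 for i ∈ {3, 4, 6}; NE contributions (0, 0, 13, 5, 0, 16), X = 34.
u_1 = (4 − 0) + 0.79·34 = 30.86.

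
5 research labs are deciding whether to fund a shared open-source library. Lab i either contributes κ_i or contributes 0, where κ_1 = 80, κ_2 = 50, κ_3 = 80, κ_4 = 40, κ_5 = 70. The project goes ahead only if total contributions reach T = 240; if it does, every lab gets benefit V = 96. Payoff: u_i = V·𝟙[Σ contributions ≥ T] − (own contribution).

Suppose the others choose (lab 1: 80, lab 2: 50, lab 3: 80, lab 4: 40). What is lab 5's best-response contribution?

Others' total = 250 ≥ 240; contributing adds cost 70 for no extra benefit.
Best response: 0.

0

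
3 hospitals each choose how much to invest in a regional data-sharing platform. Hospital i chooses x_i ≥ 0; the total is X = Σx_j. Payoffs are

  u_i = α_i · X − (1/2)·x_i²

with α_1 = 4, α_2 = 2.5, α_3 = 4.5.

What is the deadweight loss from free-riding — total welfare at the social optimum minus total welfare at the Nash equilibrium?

Hospital i's FOC: ∂u_i/∂x_i = α_i − x_i = 0, so x_i* = α_i.
NE contributions = (4, 2.5, 4.5); X = 11.
W^NE = (Σα)·X − ½Σα_i² = 11² − ½·42.5 = 99.75.
Planner sets x_i = Σα_j = 11 for every i, so X^SO = 3·11 = 33.
W^SO = (Σα)·X^SO − ½·3·(Σα)² = (3/2)·11² = 181.5.
Deadweight loss = W^SO − W^NE = 81.75.

81.75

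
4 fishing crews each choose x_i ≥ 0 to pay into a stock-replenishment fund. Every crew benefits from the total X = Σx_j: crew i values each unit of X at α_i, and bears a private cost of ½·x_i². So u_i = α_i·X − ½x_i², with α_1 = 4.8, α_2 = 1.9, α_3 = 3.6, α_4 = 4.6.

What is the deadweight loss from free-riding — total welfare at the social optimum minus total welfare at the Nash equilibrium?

252.395

Crew i's FOC: ∂u_i/∂x_i = α_i − x_i = 0, so x_i* = α_i.
NE contributions = (4.8, 1.9, 3.6, 4.6); X = 14.9.
W^NE = (Σα)·X − ½Σα_i² = 14.9² − ½·60.77 = 191.625.
Planner sets x_i = Σα_j = 14.9 for every i, so X^SO = 4·14.9 = 59.6.
W^SO = (Σα)·X^SO − ½·4·(Σα)² = (4/2)·14.9² = 444.02.
Deadweight loss = W^SO − W^NE = 252.395.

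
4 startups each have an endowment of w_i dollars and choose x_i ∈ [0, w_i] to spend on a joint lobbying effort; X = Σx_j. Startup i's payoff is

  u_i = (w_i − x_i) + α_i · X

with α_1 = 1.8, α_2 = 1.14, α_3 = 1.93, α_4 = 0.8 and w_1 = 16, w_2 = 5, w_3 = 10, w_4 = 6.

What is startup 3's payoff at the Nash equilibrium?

59.83

∂u_i/∂x_i = α_i − 1, so startup i contributes w_i if α_i > 1, else 0.
α_i > 1 for i ∈ {1, 2, 3}; NE contributions (16, 5, 10, 0), X = 31.
u_3 = (10 − 10) + 1.93·31 = 59.83.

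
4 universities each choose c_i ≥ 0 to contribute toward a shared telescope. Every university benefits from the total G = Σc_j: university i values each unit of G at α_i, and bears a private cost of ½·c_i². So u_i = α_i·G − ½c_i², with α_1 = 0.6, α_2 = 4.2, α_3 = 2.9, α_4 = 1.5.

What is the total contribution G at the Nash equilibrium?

9.2

University i's FOC: ∂u_i/∂c_i = α_i − c_i = 0, so c_i* = α_i.
NE contributions = (0.6, 4.2, 2.9, 1.5); G = 9.2.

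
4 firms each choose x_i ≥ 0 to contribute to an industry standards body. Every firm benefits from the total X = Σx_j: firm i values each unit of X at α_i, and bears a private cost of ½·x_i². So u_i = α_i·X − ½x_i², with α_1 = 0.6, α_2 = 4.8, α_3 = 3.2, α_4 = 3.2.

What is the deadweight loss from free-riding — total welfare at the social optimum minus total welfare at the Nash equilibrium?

161.18

Firm i's FOC: ∂u_i/∂x_i = α_i − x_i = 0, so x_i* = α_i.
NE contributions = (0.6, 4.8, 3.2, 3.2); X = 11.8.
W^NE = (Σα)·X − ½Σα_i² = 11.8² − ½·43.88 = 117.3.
Planner sets x_i = Σα_j = 11.8 for every i, so X^SO = 4·11.8 = 47.2.
W^SO = (Σα)·X^SO − ½·4·(Σα)² = (4/2)·11.8² = 278.48.
Deadweight loss = W^SO − W^NE = 161.18.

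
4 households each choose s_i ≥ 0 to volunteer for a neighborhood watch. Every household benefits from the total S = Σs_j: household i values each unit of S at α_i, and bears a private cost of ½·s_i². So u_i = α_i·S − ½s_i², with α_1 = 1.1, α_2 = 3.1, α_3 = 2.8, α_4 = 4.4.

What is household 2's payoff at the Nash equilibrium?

30.535

Household i's FOC: ∂u_i/∂s_i = α_i − s_i = 0, so s_i* = α_i.
NE contributions = (1.1, 3.1, 2.8, 4.4); S = 11.4.
u_2 = α_2·S − ½·(s_2)² = 3.1·11.4 − ½·3.1² = 30.535.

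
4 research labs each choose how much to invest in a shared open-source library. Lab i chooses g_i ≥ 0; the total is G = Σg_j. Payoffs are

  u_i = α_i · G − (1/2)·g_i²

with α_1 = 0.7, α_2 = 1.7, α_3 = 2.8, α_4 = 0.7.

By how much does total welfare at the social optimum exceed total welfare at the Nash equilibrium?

40.665

Lab i's FOC: ∂u_i/∂g_i = α_i − g_i = 0, so g_i* = α_i.
NE contributions = (0.7, 1.7, 2.8, 0.7); G = 5.9.
W^NE = (Σα)·G − ½Σα_i² = 5.9² − ½·11.71 = 28.955.
Planner sets g_i = Σα_j = 5.9 for every i, so G^SO = 4·5.9 = 23.6.
W^SO = (Σα)·G^SO − ½·4·(Σα)² = (4/2)·5.9² = 69.62.
Deadweight loss = W^SO − W^NE = 40.665.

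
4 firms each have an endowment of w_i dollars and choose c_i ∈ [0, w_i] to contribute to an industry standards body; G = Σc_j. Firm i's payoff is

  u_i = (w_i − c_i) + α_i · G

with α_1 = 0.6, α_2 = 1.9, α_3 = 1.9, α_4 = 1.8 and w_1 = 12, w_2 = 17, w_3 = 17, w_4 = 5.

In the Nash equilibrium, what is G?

∂u_i/∂c_i = α_i − 1, so firm i contributes w_i if α_i > 1, else 0.
α_i > 1 for i ∈ {2, 3, 4}; NE contributions (0, 17, 17, 5), G = 39.

39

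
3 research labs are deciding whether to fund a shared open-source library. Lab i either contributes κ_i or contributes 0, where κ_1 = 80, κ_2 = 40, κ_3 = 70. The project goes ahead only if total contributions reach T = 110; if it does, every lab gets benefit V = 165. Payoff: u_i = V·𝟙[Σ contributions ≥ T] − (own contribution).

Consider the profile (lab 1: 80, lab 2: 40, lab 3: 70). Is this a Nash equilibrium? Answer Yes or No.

Total = 190 ≥ 110: provided.
Lab 1 (pledges 80, payoff 85): dropping to 0 → total 110, payoff 165. Profitable deviation.

No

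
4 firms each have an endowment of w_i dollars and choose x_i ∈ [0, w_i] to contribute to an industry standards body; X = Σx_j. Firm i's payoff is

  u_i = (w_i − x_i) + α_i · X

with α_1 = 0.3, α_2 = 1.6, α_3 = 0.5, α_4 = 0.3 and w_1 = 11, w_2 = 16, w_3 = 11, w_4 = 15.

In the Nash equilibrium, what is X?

16

∂u_i/∂x_i = α_i − 1, so firm i contributes w_i if α_i > 1, else 0.
α_i > 1 for i ∈ {2}; NE contributions (0, 16, 0, 0), X = 16.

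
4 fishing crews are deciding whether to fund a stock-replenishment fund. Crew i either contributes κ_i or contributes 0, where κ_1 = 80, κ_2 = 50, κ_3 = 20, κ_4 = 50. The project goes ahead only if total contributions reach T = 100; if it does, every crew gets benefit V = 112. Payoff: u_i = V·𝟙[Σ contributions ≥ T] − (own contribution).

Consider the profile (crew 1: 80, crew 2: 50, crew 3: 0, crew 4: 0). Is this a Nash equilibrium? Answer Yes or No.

Total = 130 ≥ 100: provided.
Crew 1 (pledges 80, payoff 32): dropping to 0 → total 50, payoff 0. No gain.
Crew 2 (pledges 50, payoff 62): dropping to 0 → total 80, payoff 0. No gain.
Crew 3 (pledges 0, payoff 112): pledging 20 → total 150, payoff 92. No gain.
Crew 4 (pledges 0, payoff 112): pledging 50 → total 180, payoff 62. No gain.

Yes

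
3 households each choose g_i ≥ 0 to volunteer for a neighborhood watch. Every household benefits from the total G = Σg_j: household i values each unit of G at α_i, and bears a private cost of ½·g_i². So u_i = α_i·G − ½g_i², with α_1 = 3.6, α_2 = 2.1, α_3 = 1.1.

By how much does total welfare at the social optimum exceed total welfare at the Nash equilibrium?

Household i's FOC: ∂u_i/∂g_i = α_i − g_i = 0, so g_i* = α_i.
NE contributions = (3.6, 2.1, 1.1); G = 6.8.
W^NE = (Σα)·G − ½Σα_i² = 6.8² − ½·18.58 = 36.95.
Planner sets g_i = Σα_j = 6.8 for every i, so G^SO = 3·6.8 = 20.4.
W^SO = (Σα)·G^SO − ½·3·(Σα)² = (3/2)·6.8² = 69.36.
Deadweight loss = W^SO − W^NE = 32.41.

32.41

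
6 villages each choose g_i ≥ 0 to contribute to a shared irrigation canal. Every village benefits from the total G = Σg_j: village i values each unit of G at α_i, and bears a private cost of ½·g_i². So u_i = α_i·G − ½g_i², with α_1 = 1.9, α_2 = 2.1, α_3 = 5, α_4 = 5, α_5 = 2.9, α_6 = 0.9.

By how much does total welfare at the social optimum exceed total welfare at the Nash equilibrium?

Village i's FOC: ∂u_i/∂g_i = α_i − g_i = 0, so g_i* = α_i.
NE contributions = (1.9, 2.1, 5, 5, 2.9, 0.9); G = 17.8.
W^NE = (Σα)·G − ½Σα_i² = 17.8² − ½·67.24 = 283.22.
Planner sets g_i = Σα_j = 17.8 for every i, so G^SO = 6·17.8 = 106.8.
W^SO = (Σα)·G^SO − ½·6·(Σα)² = (6/2)·17.8² = 950.52.
Deadweight loss = W^SO − W^NE = 667.3.

667.3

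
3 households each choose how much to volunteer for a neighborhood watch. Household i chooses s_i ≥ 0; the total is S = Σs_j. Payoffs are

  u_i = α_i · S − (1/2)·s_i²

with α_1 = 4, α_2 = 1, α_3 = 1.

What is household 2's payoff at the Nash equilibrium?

Household i's FOC: ∂u_i/∂s_i = α_i − s_i = 0, so s_i* = α_i.
NE contributions = (4, 1, 1); S = 6.
u_2 = α_2·S − ½·(s_2)² = 1·6 − ½·1² = 5.5.

5.5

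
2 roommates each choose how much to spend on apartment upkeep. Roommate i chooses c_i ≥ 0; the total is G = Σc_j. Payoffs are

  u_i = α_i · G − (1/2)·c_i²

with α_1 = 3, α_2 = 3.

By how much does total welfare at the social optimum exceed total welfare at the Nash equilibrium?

9

Roommate i's FOC: ∂u_i/∂c_i = α_i − c_i = 0, so c_i* = α_i.
NE contributions = (3, 3); G = 6.
W^NE = (Σα)·G − ½Σα_i² = 6² − ½·18 = 27.
Planner sets c_i = Σα_j = 6 for every i, so G^SO = 2·6 = 12.
W^SO = (Σα)·G^SO − ½·2·(Σα)² = (2/2)·6² = 36.
Deadweight loss = W^SO − W^NE = 9.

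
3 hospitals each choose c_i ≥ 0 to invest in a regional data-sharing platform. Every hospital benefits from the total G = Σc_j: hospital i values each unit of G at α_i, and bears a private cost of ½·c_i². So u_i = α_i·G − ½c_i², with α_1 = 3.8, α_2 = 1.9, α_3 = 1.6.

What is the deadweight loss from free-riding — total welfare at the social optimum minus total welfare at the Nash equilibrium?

Hospital i's FOC: ∂u_i/∂c_i = α_i − c_i = 0, so c_i* = α_i.
NE contributions = (3.8, 1.9, 1.6); G = 7.3.
W^NE = (Σα)·G − ½Σα_i² = 7.3² − ½·20.61 = 42.985.
Planner sets c_i = Σα_j = 7.3 for every i, so G^SO = 3·7.3 = 21.9.
W^SO = (Σα)·G^SO − ½·3·(Σα)² = (3/2)·7.3² = 79.935.
Deadweight loss = W^SO − W^NE = 36.95.

36.95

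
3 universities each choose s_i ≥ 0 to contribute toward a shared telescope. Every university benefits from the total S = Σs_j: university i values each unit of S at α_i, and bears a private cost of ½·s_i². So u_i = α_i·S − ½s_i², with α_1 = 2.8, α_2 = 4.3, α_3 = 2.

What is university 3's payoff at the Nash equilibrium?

16.2

University i's FOC: ∂u_i/∂s_i = α_i − s_i = 0, so s_i* = α_i.
NE contributions = (2.8, 4.3, 2); S = 9.1.
u_3 = α_3·S − ½·(s_3)² = 2·9.1 − ½·2² = 16.2.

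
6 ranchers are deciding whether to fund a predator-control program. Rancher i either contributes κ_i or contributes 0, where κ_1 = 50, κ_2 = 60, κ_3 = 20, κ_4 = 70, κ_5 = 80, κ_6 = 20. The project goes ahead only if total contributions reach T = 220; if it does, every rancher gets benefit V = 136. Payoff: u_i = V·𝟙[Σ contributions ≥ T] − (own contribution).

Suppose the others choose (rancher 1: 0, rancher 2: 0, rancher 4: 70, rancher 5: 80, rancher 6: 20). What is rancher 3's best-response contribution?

0

Others' total = 170. Even contributing 20 gives 190 < 220: no benefit either way.
Best response: 0.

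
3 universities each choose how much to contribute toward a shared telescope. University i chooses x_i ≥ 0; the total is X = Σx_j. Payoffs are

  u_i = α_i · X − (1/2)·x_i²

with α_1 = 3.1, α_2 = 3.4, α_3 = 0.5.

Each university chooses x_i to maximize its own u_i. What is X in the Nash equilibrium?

7

University i's FOC: ∂u_i/∂x_i = α_i − x_i = 0, so x_i* = α_i.
NE contributions = (3.1, 3.4, 0.5); X = 7.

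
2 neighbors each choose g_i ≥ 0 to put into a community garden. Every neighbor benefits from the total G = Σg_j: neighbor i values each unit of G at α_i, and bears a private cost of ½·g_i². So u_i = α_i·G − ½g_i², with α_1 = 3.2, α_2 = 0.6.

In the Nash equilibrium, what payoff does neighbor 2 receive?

2.1

Neighbor i's FOC: ∂u_i/∂g_i = α_i − g_i = 0, so g_i* = α_i.
NE contributions = (3.2, 0.6); G = 3.8.
u_2 = α_2·G − ½·(g_2)² = 0.6·3.8 − ½·0.6² = 2.1.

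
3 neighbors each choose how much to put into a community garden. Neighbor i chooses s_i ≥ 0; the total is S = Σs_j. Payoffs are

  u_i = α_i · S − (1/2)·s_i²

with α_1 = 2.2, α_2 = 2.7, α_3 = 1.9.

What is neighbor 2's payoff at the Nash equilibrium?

Neighbor i's FOC: ∂u_i/∂s_i = α_i − s_i = 0, so s_i* = α_i.
NE contributions = (2.2, 2.7, 1.9); S = 6.8.
u_2 = α_2·S − ½·(s_2)² = 2.7·6.8 − ½·2.7² = 14.715.

14.715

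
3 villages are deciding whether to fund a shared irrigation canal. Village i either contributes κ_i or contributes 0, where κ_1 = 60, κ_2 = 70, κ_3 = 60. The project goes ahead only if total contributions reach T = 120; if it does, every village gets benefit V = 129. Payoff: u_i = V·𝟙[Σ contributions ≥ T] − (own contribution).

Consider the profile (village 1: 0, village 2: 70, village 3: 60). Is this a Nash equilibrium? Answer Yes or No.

Total = 130 ≥ 120: provided.
Village 1 (pledges 0, payoff 129): pledging 60 → total 190, payoff 69. No gain.
Village 2 (pledges 70, payoff 59): dropping to 0 → total 60, payoff 0. No gain.
Village 3 (pledges 60, payoff 69): dropping to 0 → total 70, payoff 0. No gain.

Yes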